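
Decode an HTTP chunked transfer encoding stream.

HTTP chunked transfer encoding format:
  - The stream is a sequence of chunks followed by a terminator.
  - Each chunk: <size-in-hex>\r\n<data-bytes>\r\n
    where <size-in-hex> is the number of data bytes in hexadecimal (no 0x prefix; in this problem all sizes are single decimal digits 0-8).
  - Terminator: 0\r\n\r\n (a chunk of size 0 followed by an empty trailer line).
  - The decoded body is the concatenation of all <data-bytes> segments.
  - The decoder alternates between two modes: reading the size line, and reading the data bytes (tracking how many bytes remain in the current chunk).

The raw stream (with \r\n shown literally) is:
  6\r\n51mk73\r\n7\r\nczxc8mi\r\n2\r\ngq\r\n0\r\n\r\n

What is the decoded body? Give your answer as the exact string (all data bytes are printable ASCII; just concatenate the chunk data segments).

Chunk 1: stream[0..1]='6' size=0x6=6, data at stream[3..9]='51mk73' -> body[0..6], body so far='51mk73'
Chunk 2: stream[11..12]='7' size=0x7=7, data at stream[14..21]='czxc8mi' -> body[6..13], body so far='51mk73czxc8mi'
Chunk 3: stream[23..24]='2' size=0x2=2, data at stream[26..28]='gq' -> body[13..15], body so far='51mk73czxc8migq'
Chunk 4: stream[30..31]='0' size=0 (terminator). Final body='51mk73czxc8migq' (15 bytes)

Answer: 51mk73czxc8migq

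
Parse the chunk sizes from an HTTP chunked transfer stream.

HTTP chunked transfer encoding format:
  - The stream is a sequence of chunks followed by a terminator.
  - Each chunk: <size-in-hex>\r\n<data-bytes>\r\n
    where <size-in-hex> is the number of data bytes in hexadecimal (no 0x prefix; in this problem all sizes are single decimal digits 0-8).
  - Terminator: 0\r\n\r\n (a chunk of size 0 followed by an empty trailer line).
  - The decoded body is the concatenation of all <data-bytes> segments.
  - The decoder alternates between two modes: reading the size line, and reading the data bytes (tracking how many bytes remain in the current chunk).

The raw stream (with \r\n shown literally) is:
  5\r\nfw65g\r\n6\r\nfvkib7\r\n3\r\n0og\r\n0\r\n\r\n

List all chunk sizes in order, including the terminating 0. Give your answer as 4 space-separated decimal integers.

Chunk 1: stream[0..1]='5' size=0x5=5, data at stream[3..8]='fw65g' -> body[0..5], body so far='fw65g'
Chunk 2: stream[10..11]='6' size=0x6=6, data at stream[13..19]='fvkib7' -> body[5..11], body so far='fw65gfvkib7'
Chunk 3: stream[21..22]='3' size=0x3=3, data at stream[24..27]='0og' -> body[11..14], body so far='fw65gfvkib70og'
Chunk 4: stream[29..30]='0' size=0 (terminator). Final body='fw65gfvkib70og' (14 bytes)

Answer: 5 6 3 0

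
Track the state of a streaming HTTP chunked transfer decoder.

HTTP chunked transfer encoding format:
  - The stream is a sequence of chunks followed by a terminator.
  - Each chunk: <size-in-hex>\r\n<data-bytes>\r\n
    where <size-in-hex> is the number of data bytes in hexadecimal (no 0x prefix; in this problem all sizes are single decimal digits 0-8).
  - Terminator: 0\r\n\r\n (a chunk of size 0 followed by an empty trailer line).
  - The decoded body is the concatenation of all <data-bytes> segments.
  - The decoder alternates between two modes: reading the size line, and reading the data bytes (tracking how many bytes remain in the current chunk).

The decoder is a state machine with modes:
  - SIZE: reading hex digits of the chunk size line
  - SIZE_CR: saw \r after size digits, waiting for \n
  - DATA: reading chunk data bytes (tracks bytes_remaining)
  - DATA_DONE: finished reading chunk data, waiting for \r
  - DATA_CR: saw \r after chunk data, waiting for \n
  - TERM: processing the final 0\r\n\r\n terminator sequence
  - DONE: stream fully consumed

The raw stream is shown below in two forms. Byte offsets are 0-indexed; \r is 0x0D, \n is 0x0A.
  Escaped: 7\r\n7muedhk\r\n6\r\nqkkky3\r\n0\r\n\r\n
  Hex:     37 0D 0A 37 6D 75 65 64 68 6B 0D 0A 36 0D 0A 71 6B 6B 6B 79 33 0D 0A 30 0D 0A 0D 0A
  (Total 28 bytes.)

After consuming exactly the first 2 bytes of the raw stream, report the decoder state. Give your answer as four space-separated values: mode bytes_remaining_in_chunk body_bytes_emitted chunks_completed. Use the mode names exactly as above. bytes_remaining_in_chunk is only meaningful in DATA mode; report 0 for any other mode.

Answer: SIZE_CR 0 0 0

Derivation:
Byte 0 = '7': mode=SIZE remaining=0 emitted=0 chunks_done=0
Byte 1 = 0x0D: mode=SIZE_CR remaining=0 emitted=0 chunks_done=0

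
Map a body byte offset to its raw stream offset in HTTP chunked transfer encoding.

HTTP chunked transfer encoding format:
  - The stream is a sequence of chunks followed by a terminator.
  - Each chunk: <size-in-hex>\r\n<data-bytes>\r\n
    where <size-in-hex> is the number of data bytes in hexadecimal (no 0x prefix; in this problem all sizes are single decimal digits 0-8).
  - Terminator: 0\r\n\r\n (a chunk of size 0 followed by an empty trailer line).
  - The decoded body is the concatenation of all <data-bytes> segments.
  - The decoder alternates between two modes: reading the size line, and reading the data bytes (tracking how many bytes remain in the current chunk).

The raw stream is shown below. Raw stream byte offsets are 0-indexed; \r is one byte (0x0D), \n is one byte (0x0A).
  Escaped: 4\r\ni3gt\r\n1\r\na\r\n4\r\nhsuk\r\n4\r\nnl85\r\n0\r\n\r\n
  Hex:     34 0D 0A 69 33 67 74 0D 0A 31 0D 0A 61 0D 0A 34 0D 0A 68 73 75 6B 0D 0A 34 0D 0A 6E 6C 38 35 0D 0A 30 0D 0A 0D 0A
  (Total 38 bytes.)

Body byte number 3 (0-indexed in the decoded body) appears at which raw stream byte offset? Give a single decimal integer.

Answer: 6

Derivation:
Chunk 1: stream[0..1]='4' size=0x4=4, data at stream[3..7]='i3gt' -> body[0..4], body so far='i3gt'
Chunk 2: stream[9..10]='1' size=0x1=1, data at stream[12..13]='a' -> body[4..5], body so far='i3gta'
Chunk 3: stream[15..16]='4' size=0x4=4, data at stream[18..22]='hsuk' -> body[5..9], body so far='i3gtahsuk'
Chunk 4: stream[24..25]='4' size=0x4=4, data at stream[27..31]='nl85' -> body[9..13], body so far='i3gtahsuknl85'
Chunk 5: stream[33..34]='0' size=0 (terminator). Final body='i3gtahsuknl85' (13 bytes)
Body byte 3 at stream offset 6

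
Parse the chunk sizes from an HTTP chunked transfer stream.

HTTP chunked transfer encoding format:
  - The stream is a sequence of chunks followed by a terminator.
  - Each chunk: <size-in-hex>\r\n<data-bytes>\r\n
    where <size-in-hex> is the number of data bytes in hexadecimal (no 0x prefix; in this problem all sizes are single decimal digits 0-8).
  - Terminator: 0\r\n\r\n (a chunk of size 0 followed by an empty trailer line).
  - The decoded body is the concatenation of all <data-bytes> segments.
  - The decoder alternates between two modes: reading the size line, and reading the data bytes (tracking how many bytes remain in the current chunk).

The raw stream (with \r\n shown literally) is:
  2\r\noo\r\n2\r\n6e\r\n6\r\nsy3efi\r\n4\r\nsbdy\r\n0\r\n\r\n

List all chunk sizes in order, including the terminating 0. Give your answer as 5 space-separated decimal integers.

Chunk 1: stream[0..1]='2' size=0x2=2, data at stream[3..5]='oo' -> body[0..2], body so far='oo'
Chunk 2: stream[7..8]='2' size=0x2=2, data at stream[10..12]='6e' -> body[2..4], body so far='oo6e'
Chunk 3: stream[14..15]='6' size=0x6=6, data at stream[17..23]='sy3efi' -> body[4..10], body so far='oo6esy3efi'
Chunk 4: stream[25..26]='4' size=0x4=4, data at stream[28..32]='sbdy' -> body[10..14], body so far='oo6esy3efisbdy'
Chunk 5: stream[34..35]='0' size=0 (terminator). Final body='oo6esy3efisbdy' (14 bytes)

Answer: 2 2 6 4 0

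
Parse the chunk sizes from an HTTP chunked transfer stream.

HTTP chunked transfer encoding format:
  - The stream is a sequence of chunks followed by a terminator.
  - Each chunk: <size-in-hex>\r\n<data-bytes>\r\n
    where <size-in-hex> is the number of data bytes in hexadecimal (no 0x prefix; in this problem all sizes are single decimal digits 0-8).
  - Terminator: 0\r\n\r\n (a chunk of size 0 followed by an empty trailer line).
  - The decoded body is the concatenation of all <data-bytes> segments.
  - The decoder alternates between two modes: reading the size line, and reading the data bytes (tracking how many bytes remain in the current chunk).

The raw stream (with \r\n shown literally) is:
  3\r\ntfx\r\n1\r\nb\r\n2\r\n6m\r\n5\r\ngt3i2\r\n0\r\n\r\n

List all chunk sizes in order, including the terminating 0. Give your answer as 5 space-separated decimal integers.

Answer: 3 1 2 5 0

Derivation:
Chunk 1: stream[0..1]='3' size=0x3=3, data at stream[3..6]='tfx' -> body[0..3], body so far='tfx'
Chunk 2: stream[8..9]='1' size=0x1=1, data at stream[11..12]='b' -> body[3..4], body so far='tfxb'
Chunk 3: stream[14..15]='2' size=0x2=2, data at stream[17..19]='6m' -> body[4..6], body so far='tfxb6m'
Chunk 4: stream[21..22]='5' size=0x5=5, data at stream[24..29]='gt3i2' -> body[6..11], body so far='tfxb6mgt3i2'
Chunk 5: stream[31..32]='0' size=0 (terminator). Final body='tfxb6mgt3i2' (11 bytes)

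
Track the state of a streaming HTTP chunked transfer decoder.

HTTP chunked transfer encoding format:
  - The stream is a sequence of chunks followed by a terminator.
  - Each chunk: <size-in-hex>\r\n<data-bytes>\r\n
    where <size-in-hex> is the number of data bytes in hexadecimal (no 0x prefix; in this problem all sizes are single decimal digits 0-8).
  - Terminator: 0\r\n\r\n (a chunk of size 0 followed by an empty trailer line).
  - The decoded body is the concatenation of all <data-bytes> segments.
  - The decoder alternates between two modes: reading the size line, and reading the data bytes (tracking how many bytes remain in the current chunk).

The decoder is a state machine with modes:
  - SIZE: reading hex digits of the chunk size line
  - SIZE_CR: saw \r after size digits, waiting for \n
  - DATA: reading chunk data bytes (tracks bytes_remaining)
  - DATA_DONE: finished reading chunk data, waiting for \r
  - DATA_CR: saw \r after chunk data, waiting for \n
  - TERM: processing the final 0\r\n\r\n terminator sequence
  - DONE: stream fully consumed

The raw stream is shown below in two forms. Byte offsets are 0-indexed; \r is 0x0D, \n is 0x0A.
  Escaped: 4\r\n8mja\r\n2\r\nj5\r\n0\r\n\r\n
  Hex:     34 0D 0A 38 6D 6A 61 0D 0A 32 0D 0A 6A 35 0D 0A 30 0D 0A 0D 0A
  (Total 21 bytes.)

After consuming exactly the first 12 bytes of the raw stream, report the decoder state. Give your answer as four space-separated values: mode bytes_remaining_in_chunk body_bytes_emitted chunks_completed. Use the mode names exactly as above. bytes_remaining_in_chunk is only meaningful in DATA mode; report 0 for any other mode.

Answer: DATA 2 4 1

Derivation:
Byte 0 = '4': mode=SIZE remaining=0 emitted=0 chunks_done=0
Byte 1 = 0x0D: mode=SIZE_CR remaining=0 emitted=0 chunks_done=0
Byte 2 = 0x0A: mode=DATA remaining=4 emitted=0 chunks_done=0
Byte 3 = '8': mode=DATA remaining=3 emitted=1 chunks_done=0
Byte 4 = 'm': mode=DATA remaining=2 emitted=2 chunks_done=0
Byte 5 = 'j': mode=DATA remaining=1 emitted=3 chunks_done=0
Byte 6 = 'a': mode=DATA_DONE remaining=0 emitted=4 chunks_done=0
Byte 7 = 0x0D: mode=DATA_CR remaining=0 emitted=4 chunks_done=0
Byte 8 = 0x0A: mode=SIZE remaining=0 emitted=4 chunks_done=1
Byte 9 = '2': mode=SIZE remaining=0 emitted=4 chunks_done=1
Byte 10 = 0x0D: mode=SIZE_CR remaining=0 emitted=4 chunks_done=1
Byte 11 = 0x0A: mode=DATA remaining=2 emitted=4 chunks_done=1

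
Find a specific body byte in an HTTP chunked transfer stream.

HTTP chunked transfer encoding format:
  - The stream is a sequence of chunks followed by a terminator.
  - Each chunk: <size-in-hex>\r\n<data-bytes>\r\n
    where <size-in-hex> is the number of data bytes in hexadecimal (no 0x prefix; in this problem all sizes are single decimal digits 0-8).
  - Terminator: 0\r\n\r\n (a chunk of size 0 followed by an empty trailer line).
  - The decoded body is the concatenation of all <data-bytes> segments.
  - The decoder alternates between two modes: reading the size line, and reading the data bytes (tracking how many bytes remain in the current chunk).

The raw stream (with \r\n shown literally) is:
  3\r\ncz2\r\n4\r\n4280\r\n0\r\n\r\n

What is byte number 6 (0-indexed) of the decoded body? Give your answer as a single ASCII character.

Answer: 0

Derivation:
Chunk 1: stream[0..1]='3' size=0x3=3, data at stream[3..6]='cz2' -> body[0..3], body so far='cz2'
Chunk 2: stream[8..9]='4' size=0x4=4, data at stream[11..15]='4280' -> body[3..7], body so far='cz24280'
Chunk 3: stream[17..18]='0' size=0 (terminator). Final body='cz24280' (7 bytes)
Body byte 6 = '0'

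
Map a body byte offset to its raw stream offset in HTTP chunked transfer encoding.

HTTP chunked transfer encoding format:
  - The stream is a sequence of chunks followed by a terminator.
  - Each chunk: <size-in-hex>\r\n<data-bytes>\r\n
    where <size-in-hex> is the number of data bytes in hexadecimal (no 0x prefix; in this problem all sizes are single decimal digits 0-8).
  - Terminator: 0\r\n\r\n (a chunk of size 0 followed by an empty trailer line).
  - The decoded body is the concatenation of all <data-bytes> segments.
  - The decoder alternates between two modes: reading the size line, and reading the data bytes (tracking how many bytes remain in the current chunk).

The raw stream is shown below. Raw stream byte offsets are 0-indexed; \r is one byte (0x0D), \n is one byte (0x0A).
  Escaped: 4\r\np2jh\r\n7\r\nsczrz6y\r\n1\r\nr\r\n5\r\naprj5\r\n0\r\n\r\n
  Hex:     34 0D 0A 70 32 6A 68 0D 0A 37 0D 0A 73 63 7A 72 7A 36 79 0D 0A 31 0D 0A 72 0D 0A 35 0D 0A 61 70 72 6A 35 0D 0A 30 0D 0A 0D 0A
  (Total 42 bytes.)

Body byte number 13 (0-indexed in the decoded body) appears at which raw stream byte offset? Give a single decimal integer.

Chunk 1: stream[0..1]='4' size=0x4=4, data at stream[3..7]='p2jh' -> body[0..4], body so far='p2jh'
Chunk 2: stream[9..10]='7' size=0x7=7, data at stream[12..19]='sczrz6y' -> body[4..11], body so far='p2jhsczrz6y'
Chunk 3: stream[21..22]='1' size=0x1=1, data at stream[24..25]='r' -> body[11..12], body so far='p2jhsczrz6yr'
Chunk 4: stream[27..28]='5' size=0x5=5, data at stream[30..35]='aprj5' -> body[12..17], body so far='p2jhsczrz6yraprj5'
Chunk 5: stream[37..38]='0' size=0 (terminator). Final body='p2jhsczrz6yraprj5' (17 bytes)
Body byte 13 at stream offset 31

Answer: 31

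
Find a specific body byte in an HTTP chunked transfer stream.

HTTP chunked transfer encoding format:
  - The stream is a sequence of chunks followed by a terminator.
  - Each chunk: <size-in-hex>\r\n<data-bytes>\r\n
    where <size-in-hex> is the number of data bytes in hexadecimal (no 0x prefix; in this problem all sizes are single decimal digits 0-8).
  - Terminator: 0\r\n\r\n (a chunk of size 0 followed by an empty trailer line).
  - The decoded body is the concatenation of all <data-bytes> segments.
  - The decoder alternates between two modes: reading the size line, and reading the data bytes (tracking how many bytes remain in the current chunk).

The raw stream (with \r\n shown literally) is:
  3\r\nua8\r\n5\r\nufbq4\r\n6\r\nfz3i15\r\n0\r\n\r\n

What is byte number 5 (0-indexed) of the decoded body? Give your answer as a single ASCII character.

Answer: b

Derivation:
Chunk 1: stream[0..1]='3' size=0x3=3, data at stream[3..6]='ua8' -> body[0..3], body so far='ua8'
Chunk 2: stream[8..9]='5' size=0x5=5, data at stream[11..16]='ufbq4' -> body[3..8], body so far='ua8ufbq4'
Chunk 3: stream[18..19]='6' size=0x6=6, data at stream[21..27]='fz3i15' -> body[8..14], body so far='ua8ufbq4fz3i15'
Chunk 4: stream[29..30]='0' size=0 (terminator). Final body='ua8ufbq4fz3i15' (14 bytes)
Body byte 5 = 'b'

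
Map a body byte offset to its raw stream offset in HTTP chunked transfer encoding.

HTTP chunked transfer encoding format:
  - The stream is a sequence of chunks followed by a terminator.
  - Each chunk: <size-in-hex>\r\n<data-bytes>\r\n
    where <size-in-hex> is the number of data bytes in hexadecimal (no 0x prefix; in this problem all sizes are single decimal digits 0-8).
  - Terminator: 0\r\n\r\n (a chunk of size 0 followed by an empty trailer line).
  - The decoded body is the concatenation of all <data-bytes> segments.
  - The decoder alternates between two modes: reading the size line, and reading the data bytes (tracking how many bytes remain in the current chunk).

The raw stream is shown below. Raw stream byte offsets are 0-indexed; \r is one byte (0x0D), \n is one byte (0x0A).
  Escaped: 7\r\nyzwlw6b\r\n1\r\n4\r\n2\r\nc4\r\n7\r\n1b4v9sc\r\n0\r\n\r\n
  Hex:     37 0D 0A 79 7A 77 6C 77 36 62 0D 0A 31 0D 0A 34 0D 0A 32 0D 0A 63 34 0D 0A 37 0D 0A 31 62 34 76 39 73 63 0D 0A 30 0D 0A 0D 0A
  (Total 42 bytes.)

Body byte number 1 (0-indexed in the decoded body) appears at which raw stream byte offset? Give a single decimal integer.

Chunk 1: stream[0..1]='7' size=0x7=7, data at stream[3..10]='yzwlw6b' -> body[0..7], body so far='yzwlw6b'
Chunk 2: stream[12..13]='1' size=0x1=1, data at stream[15..16]='4' -> body[7..8], body so far='yzwlw6b4'
Chunk 3: stream[18..19]='2' size=0x2=2, data at stream[21..23]='c4' -> body[8..10], body so far='yzwlw6b4c4'
Chunk 4: stream[25..26]='7' size=0x7=7, data at stream[28..35]='1b4v9sc' -> body[10..17], body so far='yzwlw6b4c41b4v9sc'
Chunk 5: stream[37..38]='0' size=0 (terminator). Final body='yzwlw6b4c41b4v9sc' (17 bytes)
Body byte 1 at stream offset 4

Answer: 4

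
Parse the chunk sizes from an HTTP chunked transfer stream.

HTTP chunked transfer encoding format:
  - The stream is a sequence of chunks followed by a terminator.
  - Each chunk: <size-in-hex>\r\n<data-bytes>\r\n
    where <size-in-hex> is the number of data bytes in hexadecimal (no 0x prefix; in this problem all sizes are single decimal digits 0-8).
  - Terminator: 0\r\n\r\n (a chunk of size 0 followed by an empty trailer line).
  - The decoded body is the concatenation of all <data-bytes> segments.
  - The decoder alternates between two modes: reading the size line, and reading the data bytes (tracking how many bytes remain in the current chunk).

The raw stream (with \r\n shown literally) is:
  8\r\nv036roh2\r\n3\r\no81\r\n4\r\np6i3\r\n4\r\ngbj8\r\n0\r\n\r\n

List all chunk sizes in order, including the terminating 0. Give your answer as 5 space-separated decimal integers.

Answer: 8 3 4 4 0

Derivation:
Chunk 1: stream[0..1]='8' size=0x8=8, data at stream[3..11]='v036roh2' -> body[0..8], body so far='v036roh2'
Chunk 2: stream[13..14]='3' size=0x3=3, data at stream[16..19]='o81' -> body[8..11], body so far='v036roh2o81'
Chunk 3: stream[21..22]='4' size=0x4=4, data at stream[24..28]='p6i3' -> body[11..15], body so far='v036roh2o81p6i3'
Chunk 4: stream[30..31]='4' size=0x4=4, data at stream[33..37]='gbj8' -> body[15..19], body so far='v036roh2o81p6i3gbj8'
Chunk 5: stream[39..40]='0' size=0 (terminator). Final body='v036roh2o81p6i3gbj8' (19 bytes)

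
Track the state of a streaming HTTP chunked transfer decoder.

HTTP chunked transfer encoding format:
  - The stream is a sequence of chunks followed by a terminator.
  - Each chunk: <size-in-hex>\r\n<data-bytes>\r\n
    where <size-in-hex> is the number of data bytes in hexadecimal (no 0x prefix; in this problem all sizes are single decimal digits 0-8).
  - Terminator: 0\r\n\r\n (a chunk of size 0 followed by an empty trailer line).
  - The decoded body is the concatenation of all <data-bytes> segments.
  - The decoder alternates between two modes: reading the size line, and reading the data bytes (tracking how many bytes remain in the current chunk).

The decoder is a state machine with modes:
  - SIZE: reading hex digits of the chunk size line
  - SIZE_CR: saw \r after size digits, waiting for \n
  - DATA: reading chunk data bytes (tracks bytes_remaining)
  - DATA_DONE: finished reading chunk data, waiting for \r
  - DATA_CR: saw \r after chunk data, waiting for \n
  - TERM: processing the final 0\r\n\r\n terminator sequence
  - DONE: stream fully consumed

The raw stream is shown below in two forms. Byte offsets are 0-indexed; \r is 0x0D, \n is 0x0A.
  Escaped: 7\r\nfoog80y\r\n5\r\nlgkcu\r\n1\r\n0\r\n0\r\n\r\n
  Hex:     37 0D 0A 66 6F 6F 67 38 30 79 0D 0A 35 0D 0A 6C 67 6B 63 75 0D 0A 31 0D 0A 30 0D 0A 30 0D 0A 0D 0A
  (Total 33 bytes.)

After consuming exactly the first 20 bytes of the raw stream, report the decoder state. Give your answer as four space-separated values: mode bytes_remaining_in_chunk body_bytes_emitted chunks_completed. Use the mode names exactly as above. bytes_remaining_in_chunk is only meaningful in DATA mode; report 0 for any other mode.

Answer: DATA_DONE 0 12 1

Derivation:
Byte 0 = '7': mode=SIZE remaining=0 emitted=0 chunks_done=0
Byte 1 = 0x0D: mode=SIZE_CR remaining=0 emitted=0 chunks_done=0
Byte 2 = 0x0A: mode=DATA remaining=7 emitted=0 chunks_done=0
Byte 3 = 'f': mode=DATA remaining=6 emitted=1 chunks_done=0
Byte 4 = 'o': mode=DATA remaining=5 emitted=2 chunks_done=0
Byte 5 = 'o': mode=DATA remaining=4 emitted=3 chunks_done=0
Byte 6 = 'g': mode=DATA remaining=3 emitted=4 chunks_done=0
Byte 7 = '8': mode=DATA remaining=2 emitted=5 chunks_done=0
Byte 8 = '0': mode=DATA remaining=1 emitted=6 chunks_done=0
Byte 9 = 'y': mode=DATA_DONE remaining=0 emitted=7 chunks_done=0
Byte 10 = 0x0D: mode=DATA_CR remaining=0 emitted=7 chunks_done=0
Byte 11 = 0x0A: mode=SIZE remaining=0 emitted=7 chunks_done=1
Byte 12 = '5': mode=SIZE remaining=0 emitted=7 chunks_done=1
Byte 13 = 0x0D: mode=SIZE_CR remaining=0 emitted=7 chunks_done=1
Byte 14 = 0x0A: mode=DATA remaining=5 emitted=7 chunks_done=1
Byte 15 = 'l': mode=DATA remaining=4 emitted=8 chunks_done=1
Byte 16 = 'g': mode=DATA remaining=3 emitted=9 chunks_done=1
Byte 17 = 'k': mode=DATA remaining=2 emitted=10 chunks_done=1
Byte 18 = 'c': mode=DATA remaining=1 emitted=11 chunks_done=1
Byte 19 = 'u': mode=DATA_DONE remaining=0 emitted=12 chunks_done=1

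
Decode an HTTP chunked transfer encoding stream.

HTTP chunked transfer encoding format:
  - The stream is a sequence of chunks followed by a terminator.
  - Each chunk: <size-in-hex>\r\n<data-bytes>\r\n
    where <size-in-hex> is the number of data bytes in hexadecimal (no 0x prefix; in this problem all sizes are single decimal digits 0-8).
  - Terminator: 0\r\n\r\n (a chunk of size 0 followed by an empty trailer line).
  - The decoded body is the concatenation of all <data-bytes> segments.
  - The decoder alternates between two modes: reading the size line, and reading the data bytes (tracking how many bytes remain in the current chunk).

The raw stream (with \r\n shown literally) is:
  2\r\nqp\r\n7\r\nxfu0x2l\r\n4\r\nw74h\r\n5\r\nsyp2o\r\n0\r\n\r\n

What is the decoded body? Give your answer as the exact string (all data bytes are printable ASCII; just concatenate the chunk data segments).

Answer: qpxfu0x2lw74hsyp2o

Derivation:
Chunk 1: stream[0..1]='2' size=0x2=2, data at stream[3..5]='qp' -> body[0..2], body so far='qp'
Chunk 2: stream[7..8]='7' size=0x7=7, data at stream[10..17]='xfu0x2l' -> body[2..9], body so far='qpxfu0x2l'
Chunk 3: stream[19..20]='4' size=0x4=4, data at stream[22..26]='w74h' -> body[9..13], body so far='qpxfu0x2lw74h'
Chunk 4: stream[28..29]='5' size=0x5=5, data at stream[31..36]='syp2o' -> body[13..18], body so far='qpxfu0x2lw74hsyp2o'
Chunk 5: stream[38..39]='0' size=0 (terminator). Final body='qpxfu0x2lw74hsyp2o' (18 bytes)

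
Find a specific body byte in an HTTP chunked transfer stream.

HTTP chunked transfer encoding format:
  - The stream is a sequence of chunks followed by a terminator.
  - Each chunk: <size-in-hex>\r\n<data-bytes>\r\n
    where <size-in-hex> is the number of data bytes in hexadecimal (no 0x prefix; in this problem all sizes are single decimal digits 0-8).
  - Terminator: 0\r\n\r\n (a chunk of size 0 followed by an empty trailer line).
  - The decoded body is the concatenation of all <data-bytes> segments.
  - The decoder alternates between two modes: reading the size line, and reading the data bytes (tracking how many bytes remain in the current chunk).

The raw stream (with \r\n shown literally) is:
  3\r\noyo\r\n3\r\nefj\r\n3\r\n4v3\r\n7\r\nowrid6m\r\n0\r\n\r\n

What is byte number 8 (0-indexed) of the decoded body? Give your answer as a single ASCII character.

Chunk 1: stream[0..1]='3' size=0x3=3, data at stream[3..6]='oyo' -> body[0..3], body so far='oyo'
Chunk 2: stream[8..9]='3' size=0x3=3, data at stream[11..14]='efj' -> body[3..6], body so far='oyoefj'
Chunk 3: stream[16..17]='3' size=0x3=3, data at stream[19..22]='4v3' -> body[6..9], body so far='oyoefj4v3'
Chunk 4: stream[24..25]='7' size=0x7=7, data at stream[27..34]='owrid6m' -> body[9..16], body so far='oyoefj4v3owrid6m'
Chunk 5: stream[36..37]='0' size=0 (terminator). Final body='oyoefj4v3owrid6m' (16 bytes)
Body byte 8 = '3'

Answer: 3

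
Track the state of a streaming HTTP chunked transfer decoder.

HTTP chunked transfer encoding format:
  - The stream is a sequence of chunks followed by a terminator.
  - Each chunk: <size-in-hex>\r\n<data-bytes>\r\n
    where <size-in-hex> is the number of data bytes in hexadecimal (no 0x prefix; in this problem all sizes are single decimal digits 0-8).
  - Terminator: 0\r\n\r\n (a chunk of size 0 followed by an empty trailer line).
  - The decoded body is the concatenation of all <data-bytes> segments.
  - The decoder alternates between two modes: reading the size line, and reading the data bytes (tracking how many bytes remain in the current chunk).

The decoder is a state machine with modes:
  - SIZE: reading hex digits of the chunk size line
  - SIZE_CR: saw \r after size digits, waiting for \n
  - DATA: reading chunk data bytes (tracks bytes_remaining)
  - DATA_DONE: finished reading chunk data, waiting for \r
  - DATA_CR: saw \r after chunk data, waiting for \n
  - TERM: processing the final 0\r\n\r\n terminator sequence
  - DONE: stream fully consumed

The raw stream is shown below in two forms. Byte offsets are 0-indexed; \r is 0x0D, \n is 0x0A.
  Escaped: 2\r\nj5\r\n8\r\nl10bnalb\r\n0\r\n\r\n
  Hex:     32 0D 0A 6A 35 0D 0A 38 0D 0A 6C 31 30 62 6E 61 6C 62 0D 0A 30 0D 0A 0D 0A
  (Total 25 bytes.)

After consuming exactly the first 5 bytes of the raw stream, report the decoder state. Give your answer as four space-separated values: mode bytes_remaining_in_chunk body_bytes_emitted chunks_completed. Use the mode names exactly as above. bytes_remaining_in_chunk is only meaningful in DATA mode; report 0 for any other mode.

Byte 0 = '2': mode=SIZE remaining=0 emitted=0 chunks_done=0
Byte 1 = 0x0D: mode=SIZE_CR remaining=0 emitted=0 chunks_done=0
Byte 2 = 0x0A: mode=DATA remaining=2 emitted=0 chunks_done=0
Byte 3 = 'j': mode=DATA remaining=1 emitted=1 chunks_done=0
Byte 4 = '5': mode=DATA_DONE remaining=0 emitted=2 chunks_done=0

Answer: DATA_DONE 0 2 0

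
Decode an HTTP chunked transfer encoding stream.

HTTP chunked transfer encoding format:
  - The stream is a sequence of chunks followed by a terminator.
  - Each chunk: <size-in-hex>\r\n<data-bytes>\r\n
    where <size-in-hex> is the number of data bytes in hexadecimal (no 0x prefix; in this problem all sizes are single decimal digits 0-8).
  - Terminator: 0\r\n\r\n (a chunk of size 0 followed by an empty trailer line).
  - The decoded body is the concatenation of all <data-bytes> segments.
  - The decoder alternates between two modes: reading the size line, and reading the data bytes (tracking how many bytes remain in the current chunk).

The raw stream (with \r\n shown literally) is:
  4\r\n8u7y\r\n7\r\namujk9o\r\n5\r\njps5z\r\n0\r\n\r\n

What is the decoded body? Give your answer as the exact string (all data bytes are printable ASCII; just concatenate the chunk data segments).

Answer: 8u7yamujk9ojps5z

Derivation:
Chunk 1: stream[0..1]='4' size=0x4=4, data at stream[3..7]='8u7y' -> body[0..4], body so far='8u7y'
Chunk 2: stream[9..10]='7' size=0x7=7, data at stream[12..19]='amujk9o' -> body[4..11], body so far='8u7yamujk9o'
Chunk 3: stream[21..22]='5' size=0x5=5, data at stream[24..29]='jps5z' -> body[11..16], body so far='8u7yamujk9ojps5z'
Chunk 4: stream[31..32]='0' size=0 (terminator). Final body='8u7yamujk9ojps5z' (16 bytes)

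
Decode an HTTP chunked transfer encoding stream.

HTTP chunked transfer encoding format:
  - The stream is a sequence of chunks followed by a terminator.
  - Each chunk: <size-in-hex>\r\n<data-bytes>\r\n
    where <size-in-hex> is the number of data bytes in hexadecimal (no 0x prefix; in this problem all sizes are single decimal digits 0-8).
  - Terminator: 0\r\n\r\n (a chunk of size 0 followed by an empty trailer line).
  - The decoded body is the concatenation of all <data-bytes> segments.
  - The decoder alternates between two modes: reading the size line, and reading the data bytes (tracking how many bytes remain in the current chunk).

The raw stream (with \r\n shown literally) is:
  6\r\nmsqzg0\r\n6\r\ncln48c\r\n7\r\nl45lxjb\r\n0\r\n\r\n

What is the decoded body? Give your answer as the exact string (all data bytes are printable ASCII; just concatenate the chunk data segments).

Answer: msqzg0cln48cl45lxjb

Derivation:
Chunk 1: stream[0..1]='6' size=0x6=6, data at stream[3..9]='msqzg0' -> body[0..6], body so far='msqzg0'
Chunk 2: stream[11..12]='6' size=0x6=6, data at stream[14..20]='cln48c' -> body[6..12], body so far='msqzg0cln48c'
Chunk 3: stream[22..23]='7' size=0x7=7, data at stream[25..32]='l45lxjb' -> body[12..19], body so far='msqzg0cln48cl45lxjb'
Chunk 4: stream[34..35]='0' size=0 (terminator). Final body='msqzg0cln48cl45lxjb' (19 bytes)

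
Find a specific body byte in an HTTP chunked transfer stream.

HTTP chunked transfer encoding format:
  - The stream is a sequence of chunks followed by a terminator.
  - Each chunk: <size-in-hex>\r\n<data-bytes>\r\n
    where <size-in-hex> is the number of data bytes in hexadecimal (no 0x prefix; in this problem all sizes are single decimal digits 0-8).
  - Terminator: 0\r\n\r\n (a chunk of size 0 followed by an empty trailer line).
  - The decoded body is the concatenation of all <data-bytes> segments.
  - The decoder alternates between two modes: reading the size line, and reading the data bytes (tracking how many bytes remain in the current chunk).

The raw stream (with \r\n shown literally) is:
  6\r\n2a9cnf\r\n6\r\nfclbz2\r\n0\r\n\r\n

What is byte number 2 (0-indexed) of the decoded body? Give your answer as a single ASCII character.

Answer: 9

Derivation:
Chunk 1: stream[0..1]='6' size=0x6=6, data at stream[3..9]='2a9cnf' -> body[0..6], body so far='2a9cnf'
Chunk 2: stream[11..12]='6' size=0x6=6, data at stream[14..20]='fclbz2' -> body[6..12], body so far='2a9cnffclbz2'
Chunk 3: stream[22..23]='0' size=0 (terminator). Final body='2a9cnffclbz2' (12 bytes)
Body byte 2 = '9'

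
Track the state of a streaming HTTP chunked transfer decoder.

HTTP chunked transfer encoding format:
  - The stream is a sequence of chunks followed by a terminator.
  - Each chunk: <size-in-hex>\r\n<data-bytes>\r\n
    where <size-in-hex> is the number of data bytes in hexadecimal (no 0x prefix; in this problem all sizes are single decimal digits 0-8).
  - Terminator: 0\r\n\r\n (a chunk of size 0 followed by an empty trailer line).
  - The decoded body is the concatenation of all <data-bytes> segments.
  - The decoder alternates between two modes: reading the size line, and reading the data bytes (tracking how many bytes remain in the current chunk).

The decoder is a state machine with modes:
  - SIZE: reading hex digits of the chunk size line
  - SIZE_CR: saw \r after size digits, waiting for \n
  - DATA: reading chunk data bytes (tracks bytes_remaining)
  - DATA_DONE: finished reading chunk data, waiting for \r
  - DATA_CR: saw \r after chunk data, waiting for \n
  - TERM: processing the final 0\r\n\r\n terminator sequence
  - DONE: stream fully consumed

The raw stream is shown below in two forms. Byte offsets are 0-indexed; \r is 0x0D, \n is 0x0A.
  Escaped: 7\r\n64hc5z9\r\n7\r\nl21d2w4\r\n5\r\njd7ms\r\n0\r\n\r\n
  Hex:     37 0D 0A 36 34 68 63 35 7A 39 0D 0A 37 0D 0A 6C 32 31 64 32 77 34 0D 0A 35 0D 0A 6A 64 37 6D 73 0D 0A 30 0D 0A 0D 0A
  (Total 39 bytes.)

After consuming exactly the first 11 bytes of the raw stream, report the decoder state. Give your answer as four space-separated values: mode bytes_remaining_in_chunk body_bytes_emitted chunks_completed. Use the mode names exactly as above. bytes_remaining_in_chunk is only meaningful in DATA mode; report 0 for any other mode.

Answer: DATA_CR 0 7 0

Derivation:
Byte 0 = '7': mode=SIZE remaining=0 emitted=0 chunks_done=0
Byte 1 = 0x0D: mode=SIZE_CR remaining=0 emitted=0 chunks_done=0
Byte 2 = 0x0A: mode=DATA remaining=7 emitted=0 chunks_done=0
Byte 3 = '6': mode=DATA remaining=6 emitted=1 chunks_done=0
Byte 4 = '4': mode=DATA remaining=5 emitted=2 chunks_done=0
Byte 5 = 'h': mode=DATA remaining=4 emitted=3 chunks_done=0
Byte 6 = 'c': mode=DATA remaining=3 emitted=4 chunks_done=0
Byte 7 = '5': mode=DATA remaining=2 emitted=5 chunks_done=0
Byte 8 = 'z': mode=DATA remaining=1 emitted=6 chunks_done=0
Byte 9 = '9': mode=DATA_DONE remaining=0 emitted=7 chunks_done=0
Byte 10 = 0x0D: mode=DATA_CR remaining=0 emitted=7 chunks_done=0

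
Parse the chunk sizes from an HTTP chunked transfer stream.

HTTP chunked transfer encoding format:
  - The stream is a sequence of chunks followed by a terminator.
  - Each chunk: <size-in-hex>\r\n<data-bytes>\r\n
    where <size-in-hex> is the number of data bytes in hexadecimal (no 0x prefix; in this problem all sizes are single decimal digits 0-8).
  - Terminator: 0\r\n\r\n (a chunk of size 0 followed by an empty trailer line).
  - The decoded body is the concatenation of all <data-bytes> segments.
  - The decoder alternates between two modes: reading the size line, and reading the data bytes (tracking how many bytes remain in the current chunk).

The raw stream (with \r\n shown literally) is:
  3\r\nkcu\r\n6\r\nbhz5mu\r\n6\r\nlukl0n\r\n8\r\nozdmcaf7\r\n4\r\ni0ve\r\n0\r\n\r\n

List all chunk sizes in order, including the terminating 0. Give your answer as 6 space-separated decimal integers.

Answer: 3 6 6 8 4 0

Derivation:
Chunk 1: stream[0..1]='3' size=0x3=3, data at stream[3..6]='kcu' -> body[0..3], body so far='kcu'
Chunk 2: stream[8..9]='6' size=0x6=6, data at stream[11..17]='bhz5mu' -> body[3..9], body so far='kcubhz5mu'
Chunk 3: stream[19..20]='6' size=0x6=6, data at stream[22..28]='lukl0n' -> body[9..15], body so far='kcubhz5mulukl0n'
Chunk 4: stream[30..31]='8' size=0x8=8, data at stream[33..41]='ozdmcaf7' -> body[15..23], body so far='kcubhz5mulukl0nozdmcaf7'
Chunk 5: stream[43..44]='4' size=0x4=4, data at stream[46..50]='i0ve' -> body[23..27], body so far='kcubhz5mulukl0nozdmcaf7i0ve'
Chunk 6: stream[52..53]='0' size=0 (terminator). Final body='kcubhz5mulukl0nozdmcaf7i0ve' (27 bytes)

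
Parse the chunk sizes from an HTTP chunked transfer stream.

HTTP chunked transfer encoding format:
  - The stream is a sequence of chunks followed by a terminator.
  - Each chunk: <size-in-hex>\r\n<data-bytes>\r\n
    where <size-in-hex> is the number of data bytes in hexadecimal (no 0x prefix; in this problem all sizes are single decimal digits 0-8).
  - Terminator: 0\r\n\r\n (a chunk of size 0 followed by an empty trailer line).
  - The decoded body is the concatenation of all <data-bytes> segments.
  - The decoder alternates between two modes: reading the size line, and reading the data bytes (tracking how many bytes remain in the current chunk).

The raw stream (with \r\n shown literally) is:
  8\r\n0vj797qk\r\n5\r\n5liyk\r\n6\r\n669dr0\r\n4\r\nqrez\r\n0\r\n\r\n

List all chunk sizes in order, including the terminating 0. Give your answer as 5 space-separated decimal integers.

Chunk 1: stream[0..1]='8' size=0x8=8, data at stream[3..11]='0vj797qk' -> body[0..8], body so far='0vj797qk'
Chunk 2: stream[13..14]='5' size=0x5=5, data at stream[16..21]='5liyk' -> body[8..13], body so far='0vj797qk5liyk'
Chunk 3: stream[23..24]='6' size=0x6=6, data at stream[26..32]='669dr0' -> body[13..19], body so far='0vj797qk5liyk669dr0'
Chunk 4: stream[34..35]='4' size=0x4=4, data at stream[37..41]='qrez' -> body[19..23], body so far='0vj797qk5liyk669dr0qrez'
Chunk 5: stream[43..44]='0' size=0 (terminator). Final body='0vj797qk5liyk669dr0qrez' (23 bytes)

Answer: 8 5 6 4 0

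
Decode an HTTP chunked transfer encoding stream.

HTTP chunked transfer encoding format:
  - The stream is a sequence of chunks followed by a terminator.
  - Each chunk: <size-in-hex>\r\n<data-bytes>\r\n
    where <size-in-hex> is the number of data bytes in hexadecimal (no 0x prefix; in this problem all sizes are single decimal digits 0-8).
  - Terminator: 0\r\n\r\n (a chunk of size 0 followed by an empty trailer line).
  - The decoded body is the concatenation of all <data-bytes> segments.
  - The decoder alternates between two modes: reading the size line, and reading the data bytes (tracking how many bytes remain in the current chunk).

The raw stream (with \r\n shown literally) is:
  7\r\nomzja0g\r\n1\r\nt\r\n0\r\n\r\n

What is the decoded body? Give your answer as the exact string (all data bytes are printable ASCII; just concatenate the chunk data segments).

Chunk 1: stream[0..1]='7' size=0x7=7, data at stream[3..10]='omzja0g' -> body[0..7], body so far='omzja0g'
Chunk 2: stream[12..13]='1' size=0x1=1, data at stream[15..16]='t' -> body[7..8], body so far='omzja0gt'
Chunk 3: stream[18..19]='0' size=0 (terminator). Final body='omzja0gt' (8 bytes)

Answer: omzja0gt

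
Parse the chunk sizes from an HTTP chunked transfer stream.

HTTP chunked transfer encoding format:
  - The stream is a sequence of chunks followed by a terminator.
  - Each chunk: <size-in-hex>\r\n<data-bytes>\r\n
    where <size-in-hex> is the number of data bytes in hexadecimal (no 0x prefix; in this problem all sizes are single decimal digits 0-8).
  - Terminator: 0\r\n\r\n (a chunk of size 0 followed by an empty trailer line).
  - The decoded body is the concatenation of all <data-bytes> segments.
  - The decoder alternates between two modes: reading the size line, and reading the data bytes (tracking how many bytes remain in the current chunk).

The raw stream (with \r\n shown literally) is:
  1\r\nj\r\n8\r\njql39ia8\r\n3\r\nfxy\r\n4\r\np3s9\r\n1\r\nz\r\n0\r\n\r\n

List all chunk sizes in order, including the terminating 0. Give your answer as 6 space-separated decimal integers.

Answer: 1 8 3 4 1 0

Derivation:
Chunk 1: stream[0..1]='1' size=0x1=1, data at stream[3..4]='j' -> body[0..1], body so far='j'
Chunk 2: stream[6..7]='8' size=0x8=8, data at stream[9..17]='jql39ia8' -> body[1..9], body so far='jjql39ia8'
Chunk 3: stream[19..20]='3' size=0x3=3, data at stream[22..25]='fxy' -> body[9..12], body so far='jjql39ia8fxy'
Chunk 4: stream[27..28]='4' size=0x4=4, data at stream[30..34]='p3s9' -> body[12..16], body so far='jjql39ia8fxyp3s9'
Chunk 5: stream[36..37]='1' size=0x1=1, data at stream[39..40]='z' -> body[16..17], body so far='jjql39ia8fxyp3s9z'
Chunk 6: stream[42..43]='0' size=0 (terminator). Final body='jjql39ia8fxyp3s9z' (17 bytes)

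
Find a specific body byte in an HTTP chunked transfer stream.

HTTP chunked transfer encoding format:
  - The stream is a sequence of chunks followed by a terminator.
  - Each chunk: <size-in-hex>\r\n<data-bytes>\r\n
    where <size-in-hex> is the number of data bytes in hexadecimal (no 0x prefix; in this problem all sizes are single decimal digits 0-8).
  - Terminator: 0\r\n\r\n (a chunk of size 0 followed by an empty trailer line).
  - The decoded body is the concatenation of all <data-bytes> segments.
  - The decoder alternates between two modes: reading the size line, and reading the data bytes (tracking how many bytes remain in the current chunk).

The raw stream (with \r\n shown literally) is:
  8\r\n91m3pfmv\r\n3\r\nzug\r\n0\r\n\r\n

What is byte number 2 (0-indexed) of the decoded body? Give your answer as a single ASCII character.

Answer: m

Derivation:
Chunk 1: stream[0..1]='8' size=0x8=8, data at stream[3..11]='91m3pfmv' -> body[0..8], body so far='91m3pfmv'
Chunk 2: stream[13..14]='3' size=0x3=3, data at stream[16..19]='zug' -> body[8..11], body so far='91m3pfmvzug'
Chunk 3: stream[21..22]='0' size=0 (terminator). Final body='91m3pfmvzug' (11 bytes)
Body byte 2 = 'm'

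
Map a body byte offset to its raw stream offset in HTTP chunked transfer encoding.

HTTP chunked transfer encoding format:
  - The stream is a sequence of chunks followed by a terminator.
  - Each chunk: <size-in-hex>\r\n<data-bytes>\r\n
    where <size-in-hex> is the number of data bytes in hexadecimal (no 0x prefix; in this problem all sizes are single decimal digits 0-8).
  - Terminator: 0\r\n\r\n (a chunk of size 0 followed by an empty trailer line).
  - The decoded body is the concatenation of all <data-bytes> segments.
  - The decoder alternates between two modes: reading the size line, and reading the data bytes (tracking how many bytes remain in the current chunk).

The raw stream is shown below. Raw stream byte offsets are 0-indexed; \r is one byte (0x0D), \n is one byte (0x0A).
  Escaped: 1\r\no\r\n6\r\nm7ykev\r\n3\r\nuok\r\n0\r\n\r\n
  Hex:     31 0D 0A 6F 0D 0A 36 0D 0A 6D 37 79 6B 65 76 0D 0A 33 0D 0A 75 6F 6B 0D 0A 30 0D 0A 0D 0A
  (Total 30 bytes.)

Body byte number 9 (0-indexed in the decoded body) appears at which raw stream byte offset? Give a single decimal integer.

Chunk 1: stream[0..1]='1' size=0x1=1, data at stream[3..4]='o' -> body[0..1], body so far='o'
Chunk 2: stream[6..7]='6' size=0x6=6, data at stream[9..15]='m7ykev' -> body[1..7], body so far='om7ykev'
Chunk 3: stream[17..18]='3' size=0x3=3, data at stream[20..23]='uok' -> body[7..10], body so far='om7ykevuok'
Chunk 4: stream[25..26]='0' size=0 (terminator). Final body='om7ykevuok' (10 bytes)
Body byte 9 at stream offset 22

Answer: 22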